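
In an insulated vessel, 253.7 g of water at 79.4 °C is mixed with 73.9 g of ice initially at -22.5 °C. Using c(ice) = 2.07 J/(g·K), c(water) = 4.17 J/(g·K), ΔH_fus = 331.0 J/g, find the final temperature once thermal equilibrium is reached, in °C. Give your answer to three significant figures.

T_f = 41.1 °C

Heat to bring ice to 0 °C and melt it: q₁ = 73.9×2.07×22.5 + 73.9×331.0 = 27903 J
Heat the water can supply cooling to 0 °C: 253.7×4.17×79.4 = 83999.6 J > q₁, so all ice melts.
Energy balance: 253.7×4.17×(79.4 − T) = 27903 + 73.9×4.17×(T − 0)
1057.929(79.4 − T) = 27903 + 308.163 T
83999.6 − 27903 = 1366.092 T
T = 56096.6 / 1366.092 = 41.06 °C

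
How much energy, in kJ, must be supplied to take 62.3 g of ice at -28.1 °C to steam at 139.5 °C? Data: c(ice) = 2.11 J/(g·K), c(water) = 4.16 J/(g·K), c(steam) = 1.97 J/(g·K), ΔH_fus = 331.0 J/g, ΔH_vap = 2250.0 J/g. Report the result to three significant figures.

q1 (heat ice -28.1→0.0 °C): 62.3 × 2.11 × 28.1 = 3694 J
q2 (melt at 0 °C): 62.3 × 331.0 = 20621 J
q3 (heat water 0.0→100.0 °C): 62.3 × 4.16 × 100.0 = 25917 J
q4 (vaporize at 100 °C): 62.3 × 2250.0 = 140175 J
q5 (heat steam 100.0→139.5 °C): 62.3 × 1.97 × 39.5 = 4848 J
Total: 3694 + 20621 + 25917 + 140175 + 4848 = 195255 J = 195 kJ

q = 195 kJ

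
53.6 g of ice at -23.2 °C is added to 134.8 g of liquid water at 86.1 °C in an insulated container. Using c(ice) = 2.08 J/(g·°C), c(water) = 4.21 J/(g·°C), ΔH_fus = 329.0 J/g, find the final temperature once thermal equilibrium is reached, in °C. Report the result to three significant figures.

T_f = 36.1 °C

Heat to bring ice to 0 °C and melt it: q₁ = 53.6×2.08×23.2 + 53.6×329.0 = 20221 J
Heat the water can supply cooling to 0 °C: 134.8×4.21×86.1 = 48862.4 J > q₁, so all ice melts.
Energy balance: 134.8×4.21×(86.1 − T) = 20221 + 53.6×4.21×(T − 0)
567.508(86.1 − T) = 20221 + 225.656 T
48862.4 − 20221 = 793.164 T
T = 28641.4 / 793.164 = 36.11 °C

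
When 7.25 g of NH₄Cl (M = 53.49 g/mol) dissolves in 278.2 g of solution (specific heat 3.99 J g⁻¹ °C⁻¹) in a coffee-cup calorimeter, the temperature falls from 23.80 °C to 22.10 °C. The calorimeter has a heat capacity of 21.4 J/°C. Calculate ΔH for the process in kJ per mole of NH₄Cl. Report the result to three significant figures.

ΔH = 14.2 kJ/mol

|ΔT| = |22.10 − 23.80| = 1.70 °C
|q_surr| = (278.2 × 3.99 + 21.4) × 1.70 = 1131.418 × 1.70 = 1923 J
n(NH₄Cl) = 7.25 / 53.49 = 0.1355 mol
Temperature fell, so q_rxn = +|q_surr| = 1.923 kJ
ΔH = q_rxn / n = 14.19 kJ/mol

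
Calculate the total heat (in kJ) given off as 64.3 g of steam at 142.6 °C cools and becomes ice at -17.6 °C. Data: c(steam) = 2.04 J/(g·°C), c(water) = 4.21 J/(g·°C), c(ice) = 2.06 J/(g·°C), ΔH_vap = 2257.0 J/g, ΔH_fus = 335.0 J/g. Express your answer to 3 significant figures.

q = 202 kJ

q1 (cool steam 142.6→100 °C): 64.3 × 2.04 × 42.6 = 5588 J
q2 (condense at 100 °C): 64.3 × 2257.0 = 145125 J
q3 (cool water 100→0 °C): 64.3 × 4.21 × 100.0 = 27070 J
q4 (freeze at 0 °C): 64.3 × 335.0 = 21541 J
q5 (cool ice 0→-17.6 °C): 64.3 × 2.06 × 17.6 = 2331 J
Total: 5588 + 145125 + 27070 + 21541 + 2331 = 201655 J = 202 kJ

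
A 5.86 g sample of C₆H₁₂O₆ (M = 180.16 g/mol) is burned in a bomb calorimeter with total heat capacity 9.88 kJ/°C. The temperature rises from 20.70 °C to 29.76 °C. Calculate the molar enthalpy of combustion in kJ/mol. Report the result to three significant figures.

ΔH = -2750 kJ/mol

ΔT = 29.76 − 20.70 = 9.06 °C
q_cal = C_cal × ΔT = 9.88 × 9.06 = 89.5128 kJ
n = 5.86 / 180.16 = 0.03253 mol
q_rxn = −q_cal = -89.5128 kJ
ΔH = -89.5128 / 0.03253 = -2752 kJ/mol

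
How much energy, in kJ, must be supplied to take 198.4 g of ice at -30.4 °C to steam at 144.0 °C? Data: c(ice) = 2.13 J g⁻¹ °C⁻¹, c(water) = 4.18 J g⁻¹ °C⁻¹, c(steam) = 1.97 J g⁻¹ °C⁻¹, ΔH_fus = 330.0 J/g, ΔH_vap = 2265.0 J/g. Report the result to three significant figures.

q = 628 kJ

q1 (heat ice -30.4→0.0 °C): 198.4 × 2.13 × 30.4 = 12847 J
q2 (melt at 0 °C): 198.4 × 330.0 = 65472 J
q3 (heat water 0.0→100.0 °C): 198.4 × 4.18 × 100.0 = 82931 J
q4 (vaporize at 100 °C): 198.4 × 2265.0 = 449376 J
q5 (heat steam 100.0→144.0 °C): 198.4 × 1.97 × 44.0 = 17197 J
Total: 12847 + 65472 + 82931 + 449376 + 17197 = 627823 J = 628 kJ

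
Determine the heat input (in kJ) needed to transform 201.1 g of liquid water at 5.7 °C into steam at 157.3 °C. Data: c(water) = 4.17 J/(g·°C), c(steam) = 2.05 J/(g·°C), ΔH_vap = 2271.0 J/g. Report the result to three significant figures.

q = 559 kJ

q1 (heat water 5.7→100.0 °C): 201.1 × 4.17 × 94.3 = 79079 J
q2 (vaporize at 100 °C): 201.1 × 2271.0 = 456698 J
q3 (heat steam 100.0→157.3 °C): 201.1 × 2.05 × 57.3 = 23622 J
Total: 79079 + 456698 + 23622 = 559399 J = 559 kJ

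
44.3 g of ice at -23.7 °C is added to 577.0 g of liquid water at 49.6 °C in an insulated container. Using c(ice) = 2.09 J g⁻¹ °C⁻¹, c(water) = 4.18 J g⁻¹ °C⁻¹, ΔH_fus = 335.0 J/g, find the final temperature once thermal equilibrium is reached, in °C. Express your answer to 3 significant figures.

Heat to bring ice to 0 °C and melt it: q₁ = 44.3×2.09×23.7 + 44.3×335.0 = 17035 J
Heat the water can supply cooling to 0 °C: 577.0×4.18×49.6 = 119628 J > q₁, so all ice melts.
Energy balance: 577.0×4.18×(49.6 − T) = 17035 + 44.3×4.18×(T − 0)
2411.86(49.6 − T) = 17035 + 185.174 T
119628 − 17035 = 2597.034 T
T = 102593 / 2597.034 = 39.50 °C

T_f = 39.5 °C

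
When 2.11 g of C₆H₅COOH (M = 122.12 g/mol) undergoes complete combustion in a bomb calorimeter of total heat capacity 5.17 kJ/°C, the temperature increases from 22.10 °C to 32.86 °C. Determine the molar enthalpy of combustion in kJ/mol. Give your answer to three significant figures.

ΔT = 32.86 − 22.10 = 10.76 °C
q_cal = C_cal × ΔT = 5.17 × 10.76 = 55.6292 kJ
n = 2.11 / 122.12 = 0.01728 mol
q_rxn = −q_cal = -55.6292 kJ
ΔH = -55.6292 / 0.01728 = -3219 kJ/mol

ΔH = -3220 kJ/mol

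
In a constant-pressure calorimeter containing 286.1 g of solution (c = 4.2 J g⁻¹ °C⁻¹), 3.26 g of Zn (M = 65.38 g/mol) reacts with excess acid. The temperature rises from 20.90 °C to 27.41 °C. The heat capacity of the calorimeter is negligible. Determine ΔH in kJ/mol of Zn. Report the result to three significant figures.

|ΔT| = |27.41 − 20.90| = 6.51 °C
|q_surr| = (286.1 × 4.2) × 6.51 = 1201.62 × 6.51 = 7823 J
n(Zn) = 3.26 / 65.38 = 0.04986 mol
Temperature rose, so q_rxn = −|q_surr| = -7.823 kJ
ΔH = q_rxn / n = -156.9 kJ/mol

ΔH = -157 kJ/mol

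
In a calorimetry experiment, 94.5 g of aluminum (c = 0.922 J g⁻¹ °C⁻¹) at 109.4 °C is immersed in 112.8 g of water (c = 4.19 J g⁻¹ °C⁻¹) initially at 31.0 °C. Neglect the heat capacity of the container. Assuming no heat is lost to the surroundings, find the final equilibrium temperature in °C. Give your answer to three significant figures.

T_f = 43.2 °C

Heat lost by aluminum = heat gained by water.
(94.5)(0.922)(109.4 − T) = (112.8)(4.19)(T − 31.0)
87.129 (109.4 − T) = 472.632 (T − 31.0)
9531.9 − 87.129 T = 472.632 T − 14652
24183.9 = 559.761 T
T = 43.20 °C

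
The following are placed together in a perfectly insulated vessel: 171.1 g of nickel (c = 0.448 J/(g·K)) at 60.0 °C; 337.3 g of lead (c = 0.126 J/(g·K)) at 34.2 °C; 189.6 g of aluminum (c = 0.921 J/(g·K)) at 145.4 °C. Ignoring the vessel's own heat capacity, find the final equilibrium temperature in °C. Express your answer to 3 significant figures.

Σ mᵢcᵢ(T − Tᵢ) = 0  ⇒  T = Σ mᵢcᵢTᵢ / Σ mᵢcᵢ
Σ mᵢcᵢ = 171.1×0.448 + 337.3×0.126 + 189.6×0.921 = 293.7742
Σ mᵢcᵢTᵢ = 76.6528×60.0 + 42.4998×34.2 + 174.6216×145.4 = 31443
T = 31443 / 293.7742 = 107.0 °C

T_f = 107 °C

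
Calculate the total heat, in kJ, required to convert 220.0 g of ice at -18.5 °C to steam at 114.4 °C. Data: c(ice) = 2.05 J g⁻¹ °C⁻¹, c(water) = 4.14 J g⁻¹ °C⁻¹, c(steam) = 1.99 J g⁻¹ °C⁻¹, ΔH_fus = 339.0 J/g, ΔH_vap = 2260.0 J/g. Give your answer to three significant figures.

q = 678 kJ

q1 (heat ice -18.5→0.0 °C): 220.0 × 2.05 × 18.5 = 8344 J
q2 (melt at 0 °C): 220.0 × 339.0 = 74580 J
q3 (heat water 0.0→100.0 °C): 220.0 × 4.14 × 100.0 = 91080 J
q4 (vaporize at 100 °C): 220.0 × 2260.0 = 497200 J
q5 (heat steam 100.0→114.4 °C): 220.0 × 1.99 × 14.4 = 6304 J
Total: 8344 + 74580 + 91080 + 497200 + 6304 = 677508 J = 678 kJ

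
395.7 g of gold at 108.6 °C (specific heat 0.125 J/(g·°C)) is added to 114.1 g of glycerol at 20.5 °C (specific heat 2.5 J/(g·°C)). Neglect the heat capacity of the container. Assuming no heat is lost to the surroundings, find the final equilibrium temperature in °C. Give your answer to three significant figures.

Heat lost by gold = heat gained by glycerol.
(395.7)(0.125)(108.6 − T) = (114.1)(2.5)(T − 20.5)
49.4625 (108.6 − T) = 285.25 (T − 20.5)
5371.6 − 49.4625 T = 285.25 T − 5847.6
11219.2 = 334.7125 T
T = 33.52 °C

T_f = 33.5 °C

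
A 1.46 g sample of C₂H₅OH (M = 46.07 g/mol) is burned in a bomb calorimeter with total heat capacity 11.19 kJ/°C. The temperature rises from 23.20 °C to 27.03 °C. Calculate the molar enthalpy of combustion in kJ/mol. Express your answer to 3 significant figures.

ΔT = 27.03 − 23.20 = 3.83 °C
q_cal = C_cal × ΔT = 11.19 × 3.83 = 42.8577 kJ
n = 1.46 / 46.07 = 0.03169 mol
q_rxn = −q_cal = -42.8577 kJ
ΔH = -42.8577 / 0.03169 = -1352 kJ/mol

ΔH = -1350 kJ/mol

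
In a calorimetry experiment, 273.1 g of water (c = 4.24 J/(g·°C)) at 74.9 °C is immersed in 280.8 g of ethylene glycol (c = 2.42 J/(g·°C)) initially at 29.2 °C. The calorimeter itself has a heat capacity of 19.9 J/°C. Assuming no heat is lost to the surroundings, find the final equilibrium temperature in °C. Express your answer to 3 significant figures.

T_f = 57.7 °C

Heat lost by water = heat gained by ethylene glycol + calorimeter.
(273.1)(4.24)(74.9 − T) = [(280.8)(2.42) + 19.9](T − 29.2)
1157.944 (74.9 − T) = 699.436 (T − 29.2)
86730 − 1157.944 T = 699.436 T − 20424
107154 = 1857.380 T
T = 57.69 °C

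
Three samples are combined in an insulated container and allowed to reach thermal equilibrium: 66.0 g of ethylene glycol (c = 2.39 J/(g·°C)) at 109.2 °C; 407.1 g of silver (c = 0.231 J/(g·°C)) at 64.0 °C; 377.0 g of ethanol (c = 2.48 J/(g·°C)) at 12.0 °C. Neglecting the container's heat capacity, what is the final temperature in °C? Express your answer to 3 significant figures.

Σ mᵢcᵢ(T − Tᵢ) = 0  ⇒  T = Σ mᵢcᵢTᵢ / Σ mᵢcᵢ
Σ mᵢcᵢ = 66.0×2.39 + 407.1×0.231 + 377.0×2.48 = 1186.7401
Σ mᵢcᵢTᵢ = 157.74×109.2 + 94.0401×64.0 + 934.96×12.0 = 34463
T = 34463 / 1186.7401 = 29.04 °C

T_f = 29.0 °C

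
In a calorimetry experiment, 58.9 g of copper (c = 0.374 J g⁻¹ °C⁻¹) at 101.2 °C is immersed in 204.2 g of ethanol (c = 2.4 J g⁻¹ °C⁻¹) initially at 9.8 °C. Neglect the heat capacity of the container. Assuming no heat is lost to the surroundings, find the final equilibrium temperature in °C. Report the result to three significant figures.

T_f = 13.7 °C

Heat lost by copper = heat gained by ethanol.
(58.9)(0.374)(101.2 − T) = (204.2)(2.4)(T − 9.8)
22.0286 (101.2 − T) = 490.08 (T − 9.8)
2229.3 − 22.0286 T = 490.08 T − 4802.8
7032.1 = 512.1086 T
T = 13.73 °C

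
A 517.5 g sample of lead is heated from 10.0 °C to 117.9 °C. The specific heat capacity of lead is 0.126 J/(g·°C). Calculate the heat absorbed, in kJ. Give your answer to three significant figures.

q = 7.04 kJ

q = m c ΔT = 517.5 × 0.126 × (117.9 − 10.0)
q = 517.5 × 0.126 × 107.9 = 7036 J = 7.04 kJ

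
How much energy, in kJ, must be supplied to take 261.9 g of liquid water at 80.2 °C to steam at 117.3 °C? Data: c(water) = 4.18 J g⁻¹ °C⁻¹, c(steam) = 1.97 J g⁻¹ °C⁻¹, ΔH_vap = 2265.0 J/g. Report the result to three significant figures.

q = 624 kJ

q1 (heat water 80.2→100.0 °C): 261.9 × 4.18 × 19.8 = 21676 J
q2 (vaporize at 100 °C): 261.9 × 2265.0 = 593204 J
q3 (heat steam 100.0→117.3 °C): 261.9 × 1.97 × 17.3 = 8926 J
Total: 21676 + 593204 + 8926 = 623806 J = 624 kJ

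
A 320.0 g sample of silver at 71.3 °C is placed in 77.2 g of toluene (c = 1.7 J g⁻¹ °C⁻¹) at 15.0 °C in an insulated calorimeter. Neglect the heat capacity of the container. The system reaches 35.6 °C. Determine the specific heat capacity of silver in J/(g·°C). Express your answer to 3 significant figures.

c = 0.237 J/(g·°C)

q_gained = (77.2 × 1.7) × (35.6 − 15.0) = 2704 J
q_lost = 320.0 × c × (71.3 − 35.6) = 11424 c
Set equal: c = 2704 / 11424 = 0.237 J/(g·°C)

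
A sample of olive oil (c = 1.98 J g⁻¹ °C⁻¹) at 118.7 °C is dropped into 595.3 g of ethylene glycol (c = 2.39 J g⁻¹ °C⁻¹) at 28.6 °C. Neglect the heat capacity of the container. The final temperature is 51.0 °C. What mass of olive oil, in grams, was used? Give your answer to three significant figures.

q_gained = (595.3 × 2.39) × (51.0 − 28.6) = 31870 J
q_lost = m × 1.98 × (118.7 − 51.0) = 134.046 m
m = 31870 / 134.046 = 238 g

m = 238 g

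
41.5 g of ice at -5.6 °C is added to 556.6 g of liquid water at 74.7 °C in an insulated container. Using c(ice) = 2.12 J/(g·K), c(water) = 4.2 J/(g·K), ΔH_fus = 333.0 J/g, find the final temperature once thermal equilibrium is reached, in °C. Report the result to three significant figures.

Heat to bring ice to 0 °C and melt it: q₁ = 41.5×2.12×5.6 + 41.5×333.0 = 14312 J
Heat the water can supply cooling to 0 °C: 556.6×4.2×74.7 = 174628 J > q₁, so all ice melts.
Energy balance: 556.6×4.2×(74.7 − T) = 14312 + 41.5×4.2×(T − 0)
2337.72(74.7 − T) = 14312 + 174.3 T
174628 − 14312 = 2512.02 T
T = 160316 / 2512.02 = 63.82 °C

T_f = 63.8 °C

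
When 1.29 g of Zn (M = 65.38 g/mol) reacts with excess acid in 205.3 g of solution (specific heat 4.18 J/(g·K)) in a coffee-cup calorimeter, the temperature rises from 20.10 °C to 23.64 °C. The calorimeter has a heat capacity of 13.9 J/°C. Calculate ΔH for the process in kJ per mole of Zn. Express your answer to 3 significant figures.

|ΔT| = |23.64 − 20.10| = 3.54 °C
|q_surr| = (205.3 × 4.18 + 13.9) × 3.54 = 872.054 × 3.54 = 3087 J
n(Zn) = 1.29 / 65.38 = 0.01973 mol
Temperature rose, so q_rxn = −|q_surr| = -3.087 kJ
ΔH = q_rxn / n = -156.46 kJ/mol

ΔH = -156 kJ/mol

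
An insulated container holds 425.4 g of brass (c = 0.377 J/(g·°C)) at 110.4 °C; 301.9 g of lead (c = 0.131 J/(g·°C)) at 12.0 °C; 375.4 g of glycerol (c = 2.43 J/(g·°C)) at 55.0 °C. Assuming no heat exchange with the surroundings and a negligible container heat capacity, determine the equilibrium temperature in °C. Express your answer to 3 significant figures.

Σ mᵢcᵢ(T − Tᵢ) = 0  ⇒  T = Σ mᵢcᵢTᵢ / Σ mᵢcᵢ
Σ mᵢcᵢ = 425.4×0.377 + 301.9×0.131 + 375.4×2.43 = 1112.1467
Σ mᵢcᵢTᵢ = 160.3758×110.4 + 39.5489×12.0 + 912.222×55.0 = 68352
T = 68352 / 1112.1467 = 61.46 °C

T_f = 61.5 °C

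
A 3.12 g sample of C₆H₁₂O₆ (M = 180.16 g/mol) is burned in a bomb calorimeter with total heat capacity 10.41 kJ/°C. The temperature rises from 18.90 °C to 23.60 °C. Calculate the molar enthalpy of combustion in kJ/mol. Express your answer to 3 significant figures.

ΔT = 23.60 − 18.90 = 4.70 °C
q_cal = C_cal × ΔT = 10.41 × 4.70 = 48.927 kJ
n = 3.12 / 180.16 = 0.017318 mol
q_rxn = −q_cal = -48.927 kJ
ΔH = -48.927 / 0.017318 = -2825 kJ/mol

ΔH = -2830 kJ/mol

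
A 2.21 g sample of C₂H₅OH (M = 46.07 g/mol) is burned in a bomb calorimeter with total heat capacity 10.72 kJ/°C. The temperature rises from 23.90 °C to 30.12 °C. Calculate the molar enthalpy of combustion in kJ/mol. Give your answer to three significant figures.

ΔH = -1390 kJ/mol

ΔT = 30.12 − 23.90 = 6.22 °C
q_cal = C_cal × ΔT = 10.72 × 6.22 = 66.6784 kJ
n = 2.21 / 46.07 = 0.04797 mol
q_rxn = −q_cal = -66.6784 kJ
ΔH = -66.6784 / 0.04797 = -1390 kJ/mol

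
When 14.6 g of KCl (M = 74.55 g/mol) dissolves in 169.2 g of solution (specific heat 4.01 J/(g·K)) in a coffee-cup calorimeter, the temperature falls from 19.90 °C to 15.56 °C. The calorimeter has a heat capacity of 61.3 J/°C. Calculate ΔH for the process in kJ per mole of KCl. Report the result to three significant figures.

|ΔT| = |15.56 − 19.90| = 4.34 °C
|q_surr| = (169.2 × 4.01 + 61.3) × 4.34 = 739.792 × 4.34 = 3211 J
n(KCl) = 14.6 / 74.55 = 0.1958 mol
Temperature fell, so q_rxn = +|q_surr| = 3.211 kJ
ΔH = q_rxn / n = 16.40 kJ/mol

ΔH = 16.4 kJ/mol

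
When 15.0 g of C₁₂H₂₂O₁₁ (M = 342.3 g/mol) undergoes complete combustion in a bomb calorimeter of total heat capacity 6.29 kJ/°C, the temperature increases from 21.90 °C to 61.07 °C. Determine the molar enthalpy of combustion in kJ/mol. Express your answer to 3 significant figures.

ΔH = -5620 kJ/mol

ΔT = 61.07 − 21.90 = 39.17 °C
q_cal = C_cal × ΔT = 6.29 × 39.17 = 246.3793 kJ
n = 15.0 / 342.3 = 0.04382 mol
q_rxn = −q_cal = -246.3793 kJ
ΔH = -246.3793 / 0.04382 = -5623 kJ/mol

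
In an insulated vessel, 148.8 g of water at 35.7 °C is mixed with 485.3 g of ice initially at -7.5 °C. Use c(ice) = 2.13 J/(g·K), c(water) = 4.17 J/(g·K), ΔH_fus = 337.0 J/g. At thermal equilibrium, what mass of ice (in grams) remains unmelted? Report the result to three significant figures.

m_ice remaining = 443 g

Heat to warm all ice to 0 °C: 485.3×2.13×7.5 = 7752.7 J
Heat released by water cooling to 0 °C: 148.8×4.17×35.7 = 22152 J
22152 J < 7752.7 + 485.3×337.0 = 171298.8 J, so not all ice melts; final T = 0 °C.
Heat left for melting: 22152 − 7752.7 = 14399.3 J
Mass melted = 14399.3 / 337.0 = 42.73 g
Ice remaining = 485.3 − 42.73 = 442.57 g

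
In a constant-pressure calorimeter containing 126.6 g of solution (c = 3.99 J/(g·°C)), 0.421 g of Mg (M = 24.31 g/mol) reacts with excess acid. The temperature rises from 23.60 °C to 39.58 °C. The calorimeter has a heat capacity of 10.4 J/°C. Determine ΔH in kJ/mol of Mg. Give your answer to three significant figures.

ΔH = -476 kJ/mol

|ΔT| = |39.58 − 23.60| = 15.98 °C
|q_surr| = (126.6 × 3.99 + 10.4) × 15.98 = 515.534 × 15.98 = 8238 J
n(Mg) = 0.421 / 24.31 = 0.01732 mol
Temperature rose, so q_rxn = −|q_surr| = -8.238 kJ
ΔH = q_rxn / n = -475.6 kJ/mol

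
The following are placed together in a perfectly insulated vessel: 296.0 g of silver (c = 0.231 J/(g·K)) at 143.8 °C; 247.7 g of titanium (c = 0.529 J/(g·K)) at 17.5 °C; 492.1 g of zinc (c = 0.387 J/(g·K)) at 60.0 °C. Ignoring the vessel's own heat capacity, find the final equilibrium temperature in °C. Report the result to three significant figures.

T_f = 60.4 °C

Σ mᵢcᵢ(T − Tᵢ) = 0  ⇒  T = Σ mᵢcᵢTᵢ / Σ mᵢcᵢ
Σ mᵢcᵢ = 296.0×0.231 + 247.7×0.529 + 492.1×0.387 = 389.8520
Σ mᵢcᵢTᵢ = 68.376×143.8 + 131.0333×17.5 + 190.4427×60.0 = 23552
T = 23552 / 389.8520 = 60.41 °C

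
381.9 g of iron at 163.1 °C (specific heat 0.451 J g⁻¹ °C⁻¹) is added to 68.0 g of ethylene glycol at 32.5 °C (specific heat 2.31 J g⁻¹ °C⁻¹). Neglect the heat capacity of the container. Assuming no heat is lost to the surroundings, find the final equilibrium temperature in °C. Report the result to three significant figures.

Heat lost by iron = heat gained by ethylene glycol.
(381.9)(0.451)(163.1 − T) = (68.0)(2.31)(T − 32.5)
172.2369 (163.1 − T) = 157.08 (T − 32.5)
28092 − 172.2369 T = 157.08 T − 5105.1
33197.1 = 329.3169 T
T = 100.8 °C

T_f = 101 °C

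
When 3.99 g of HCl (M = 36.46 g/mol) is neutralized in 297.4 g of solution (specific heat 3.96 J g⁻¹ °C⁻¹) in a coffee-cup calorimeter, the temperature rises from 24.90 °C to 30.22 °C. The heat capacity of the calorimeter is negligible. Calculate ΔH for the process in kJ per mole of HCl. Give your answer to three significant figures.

ΔH = -57.3 kJ/mol

|ΔT| = |30.22 − 24.90| = 5.32 °C
|q_surr| = (297.4 × 3.96) × 5.32 = 1177.704 × 5.32 = 6265 J
n(HCl) = 3.99 / 36.46 = 0.1094 mol
Temperature rose, so q_rxn = −|q_surr| = -6.265 kJ
ΔH = q_rxn / n = -57.27 kJ/mol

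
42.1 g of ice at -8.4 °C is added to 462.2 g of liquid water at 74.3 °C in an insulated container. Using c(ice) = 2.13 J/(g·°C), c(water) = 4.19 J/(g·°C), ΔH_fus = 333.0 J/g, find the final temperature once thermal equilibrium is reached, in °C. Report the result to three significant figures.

Heat to bring ice to 0 °C and melt it: q₁ = 42.1×2.13×8.4 + 42.1×333.0 = 14773 J
Heat the water can supply cooling to 0 °C: 462.2×4.19×74.3 = 143891 J > q₁, so all ice melts.
Energy balance: 462.2×4.19×(74.3 − T) = 14773 + 42.1×4.19×(T − 0)
1936.618(74.3 − T) = 14773 + 176.399 T
143891 − 14773 = 2113.017 T
T = 129118 / 2113.017 = 61.11 °C

T_f = 61.1 °C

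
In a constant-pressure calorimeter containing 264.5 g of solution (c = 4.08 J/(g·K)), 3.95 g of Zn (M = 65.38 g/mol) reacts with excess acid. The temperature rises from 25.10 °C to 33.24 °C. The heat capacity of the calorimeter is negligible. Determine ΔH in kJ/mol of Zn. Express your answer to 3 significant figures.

|ΔT| = |33.24 − 25.10| = 8.14 °C
|q_surr| = (264.5 × 4.08) × 8.14 = 1079.16 × 8.14 = 8784 J
n(Zn) = 3.95 / 65.38 = 0.06042 mol
Temperature rose, so q_rxn = −|q_surr| = -8.784 kJ
ΔH = q_rxn / n = -145.4 kJ/mol

ΔH = -145 kJ/mol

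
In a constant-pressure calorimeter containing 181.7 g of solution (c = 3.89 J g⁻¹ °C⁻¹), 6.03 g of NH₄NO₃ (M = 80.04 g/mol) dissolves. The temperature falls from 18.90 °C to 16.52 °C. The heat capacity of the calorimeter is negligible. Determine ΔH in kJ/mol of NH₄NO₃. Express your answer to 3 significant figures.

|ΔT| = |16.52 − 18.90| = 2.38 °C
|q_surr| = (181.7 × 3.89) × 2.38 = 706.813 × 2.38 = 1682 J
n(NH₄NO₃) = 6.03 / 80.04 = 0.07534 mol
Temperature fell, so q_rxn = +|q_surr| = 1.682 kJ
ΔH = q_rxn / n = 22.33 kJ/mol

ΔH = 22.3 kJ/mol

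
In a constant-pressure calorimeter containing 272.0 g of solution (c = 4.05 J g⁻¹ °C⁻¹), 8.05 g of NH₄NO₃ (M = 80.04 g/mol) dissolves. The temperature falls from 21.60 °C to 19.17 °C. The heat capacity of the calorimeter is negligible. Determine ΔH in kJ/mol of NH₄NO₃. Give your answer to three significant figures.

|ΔT| = |19.17 − 21.60| = 2.43 °C
|q_surr| = (272.0 × 4.05) × 2.43 = 1101.6 × 2.43 = 2677 J
n(NH₄NO₃) = 8.05 / 80.04 = 0.1006 mol
Temperature fell, so q_rxn = +|q_surr| = 2.677 kJ
ΔH = q_rxn / n = 26.61 kJ/mol

ΔH = 26.6 kJ/mol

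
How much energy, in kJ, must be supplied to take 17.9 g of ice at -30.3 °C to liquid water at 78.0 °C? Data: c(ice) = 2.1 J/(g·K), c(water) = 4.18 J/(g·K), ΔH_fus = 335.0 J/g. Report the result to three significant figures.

q = 13.0 kJ

q1 (heat ice -30.3→0.0 °C): 17.9 × 2.1 × 30.3 = 1139 J
q2 (melt at 0 °C): 17.9 × 335.0 = 5997 J
q3 (heat water 0.0→78.0 °C): 17.9 × 4.18 × 78.0 = 5836 J
Total: 1139 + 5997 + 5836 = 12972 J = 13.0 kJ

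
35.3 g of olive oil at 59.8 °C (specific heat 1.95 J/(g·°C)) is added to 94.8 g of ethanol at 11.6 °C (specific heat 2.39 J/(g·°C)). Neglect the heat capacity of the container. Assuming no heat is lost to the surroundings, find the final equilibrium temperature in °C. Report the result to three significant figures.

T_f = 22.8 °C

Heat lost by olive oil = heat gained by ethanol.
(35.3)(1.95)(59.8 − T) = (94.8)(2.39)(T − 11.6)
68.835 (59.8 − T) = 226.572 (T − 11.6)
4116.3 − 68.835 T = 226.572 T − 2628.2
6744.5 = 295.407 T
T = 22.83 °C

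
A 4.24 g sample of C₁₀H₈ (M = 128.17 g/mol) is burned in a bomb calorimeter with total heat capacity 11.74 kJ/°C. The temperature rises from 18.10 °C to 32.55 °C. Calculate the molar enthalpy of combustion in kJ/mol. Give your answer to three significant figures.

ΔT = 32.55 − 18.10 = 14.45 °C
q_cal = C_cal × ΔT = 11.74 × 14.45 = 169.643 kJ
n = 4.24 / 128.17 = 0.03308 mol
q_rxn = −q_cal = -169.643 kJ
ΔH = -169.643 / 0.03308 = -5128 kJ/mol

ΔH = -5130 kJ/mol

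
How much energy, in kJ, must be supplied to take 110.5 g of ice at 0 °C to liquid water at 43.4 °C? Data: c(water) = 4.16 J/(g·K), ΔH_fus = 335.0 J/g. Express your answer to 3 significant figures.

q1 (melt at 0 °C): 110.5 × 335.0 = 37018 J
q2 (heat water 0.0→43.4 °C): 110.5 × 4.16 × 43.4 = 19950 J
Total: 37018 + 19950 = 56968 J = 57.0 kJ

q = 57.0 kJ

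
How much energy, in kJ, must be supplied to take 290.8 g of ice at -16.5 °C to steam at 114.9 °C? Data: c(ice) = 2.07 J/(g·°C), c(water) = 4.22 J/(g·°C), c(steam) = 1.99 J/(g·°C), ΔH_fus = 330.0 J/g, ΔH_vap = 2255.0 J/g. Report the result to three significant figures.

q1 (heat ice -16.5→0.0 °C): 290.8 × 2.07 × 16.5 = 9932 J
q2 (melt at 0 °C): 290.8 × 330.0 = 95964 J
q3 (heat water 0.0→100.0 °C): 290.8 × 4.22 × 100.0 = 122718 J
q4 (vaporize at 100 °C): 290.8 × 2255.0 = 655754 J
q5 (heat steam 100.0→114.9 °C): 290.8 × 1.99 × 14.9 = 8623 J
Total: 9932 + 95964 + 122718 + 655754 + 8623 = 892991 J = 893 kJ

q = 893 kJ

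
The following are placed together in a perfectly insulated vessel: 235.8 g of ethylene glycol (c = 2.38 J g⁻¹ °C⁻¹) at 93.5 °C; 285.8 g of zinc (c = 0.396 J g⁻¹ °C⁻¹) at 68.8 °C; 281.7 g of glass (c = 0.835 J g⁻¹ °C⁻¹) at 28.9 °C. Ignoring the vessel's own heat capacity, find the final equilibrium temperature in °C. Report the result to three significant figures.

T_f = 73.7 °C

Σ mᵢcᵢ(T − Tᵢ) = 0  ⇒  T = Σ mᵢcᵢTᵢ / Σ mᵢcᵢ
Σ mᵢcᵢ = 235.8×2.38 + 285.8×0.396 + 281.7×0.835 = 909.6003
Σ mᵢcᵢTᵢ = 561.204×93.5 + 113.1768×68.8 + 235.2195×28.9 = 67057
T = 67057 / 909.6003 = 73.72 °C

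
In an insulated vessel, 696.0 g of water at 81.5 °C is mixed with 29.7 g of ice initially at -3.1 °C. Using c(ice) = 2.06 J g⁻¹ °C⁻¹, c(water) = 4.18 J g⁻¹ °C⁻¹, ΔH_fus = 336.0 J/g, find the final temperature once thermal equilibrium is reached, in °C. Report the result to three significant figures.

T_f = 74.8 °C

Heat to bring ice to 0 °C and melt it: q₁ = 29.7×2.06×3.1 + 29.7×336.0 = 10169 J
Heat the water can supply cooling to 0 °C: 696.0×4.18×81.5 = 237106 J > q₁, so all ice melts.
Energy balance: 696.0×4.18×(81.5 − T) = 10169 + 29.7×4.18×(T − 0)
2909.28(81.5 − T) = 10169 + 124.146 T
237106 − 10169 = 3033.426 T
T = 226937 / 3033.426 = 74.81 °C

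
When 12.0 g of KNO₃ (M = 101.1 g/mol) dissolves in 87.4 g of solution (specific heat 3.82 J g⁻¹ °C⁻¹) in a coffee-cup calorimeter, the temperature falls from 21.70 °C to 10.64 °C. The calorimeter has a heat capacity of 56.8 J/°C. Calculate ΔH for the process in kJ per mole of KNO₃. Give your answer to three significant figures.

|ΔT| = |10.64 − 21.70| = 11.06 °C
|q_surr| = (87.4 × 3.82 + 56.8) × 11.06 = 390.668 × 11.06 = 4321 J
n(KNO₃) = 12.0 / 101.1 = 0.1187 mol
Temperature fell, so q_rxn = +|q_surr| = 4.321 kJ
ΔH = q_rxn / n = 36.40 kJ/mol

ΔH = 36.4 kJ/mol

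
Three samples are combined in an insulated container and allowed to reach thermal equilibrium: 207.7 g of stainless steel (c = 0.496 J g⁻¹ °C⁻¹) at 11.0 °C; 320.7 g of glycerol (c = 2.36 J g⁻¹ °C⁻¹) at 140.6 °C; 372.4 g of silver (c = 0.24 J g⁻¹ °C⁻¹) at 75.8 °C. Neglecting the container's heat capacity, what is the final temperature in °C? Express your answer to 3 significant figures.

Σ mᵢcᵢ(T − Tᵢ) = 0  ⇒  T = Σ mᵢcᵢTᵢ / Σ mᵢcᵢ
Σ mᵢcᵢ = 207.7×0.496 + 320.7×2.36 + 372.4×0.24 = 949.2472
Σ mᵢcᵢTᵢ = 103.0192×11.0 + 756.852×140.6 + 89.376×75.8 = 114320
T = 114320 / 949.2472 = 120.4 °C

T_f = 120 °C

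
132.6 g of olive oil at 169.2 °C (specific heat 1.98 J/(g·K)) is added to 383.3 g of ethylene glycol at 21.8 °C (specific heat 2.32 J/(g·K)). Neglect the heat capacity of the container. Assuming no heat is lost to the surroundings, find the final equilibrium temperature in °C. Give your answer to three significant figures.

Heat lost by olive oil = heat gained by ethylene glycol.
(132.6)(1.98)(169.2 − T) = (383.3)(2.32)(T − 21.8)
262.548 (169.2 − T) = 889.256 (T − 21.8)
44423 − 262.548 T = 889.256 T − 19386
63809 = 1151.804 T
T = 55.40 °C

T_f = 55.4 °C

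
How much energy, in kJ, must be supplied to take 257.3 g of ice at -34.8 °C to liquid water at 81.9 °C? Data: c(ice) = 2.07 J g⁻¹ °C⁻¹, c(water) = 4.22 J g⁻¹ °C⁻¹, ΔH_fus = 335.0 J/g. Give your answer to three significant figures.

q = 194 kJ

q1 (heat ice -34.8→0.0 °C): 257.3 × 2.07 × 34.8 = 18535 J
q2 (melt at 0 °C): 257.3 × 335.0 = 86196 J
q3 (heat water 0.0→81.9 °C): 257.3 × 4.22 × 81.9 = 88928 J
Total: 18535 + 86196 + 88928 = 193659 J = 194 kJ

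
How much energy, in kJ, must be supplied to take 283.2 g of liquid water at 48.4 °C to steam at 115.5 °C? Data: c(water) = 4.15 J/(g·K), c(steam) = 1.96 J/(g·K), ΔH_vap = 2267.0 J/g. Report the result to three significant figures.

q = 711 kJ

q1 (heat water 48.4→100.0 °C): 283.2 × 4.15 × 51.6 = 60644 J
q2 (vaporize at 100 °C): 283.2 × 2267.0 = 642014 J
q3 (heat steam 100.0→115.5 °C): 283.2 × 1.96 × 15.5 = 8604 J
Total: 60644 + 642014 + 8604 = 711262 J = 711 kJ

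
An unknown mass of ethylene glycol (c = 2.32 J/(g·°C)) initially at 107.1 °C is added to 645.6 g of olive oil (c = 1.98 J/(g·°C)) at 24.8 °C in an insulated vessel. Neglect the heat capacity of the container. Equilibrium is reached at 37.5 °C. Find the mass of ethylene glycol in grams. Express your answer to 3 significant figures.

q_gained = (645.6 × 1.98) × (37.5 − 24.8) = 16230 J
q_lost = m × 2.32 × (107.1 − 37.5) = 161.472 m
m = 16230 / 161.472 = 101 g

m = 101 g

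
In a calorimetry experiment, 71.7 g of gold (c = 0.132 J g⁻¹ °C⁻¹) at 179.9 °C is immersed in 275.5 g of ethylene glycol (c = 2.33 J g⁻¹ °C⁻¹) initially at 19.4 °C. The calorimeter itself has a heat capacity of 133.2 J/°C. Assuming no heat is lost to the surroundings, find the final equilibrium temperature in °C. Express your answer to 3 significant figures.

Heat lost by gold = heat gained by ethylene glycol + calorimeter.
(71.7)(0.132)(179.9 − T) = [(275.5)(2.33) + 133.2](T − 19.4)
9.4644 (179.9 − T) = 775.115 (T − 19.4)
1702.6 − 9.4644 T = 775.115 T − 15037
16739.6 = 784.5794 T
T = 21.34 °C

T_f = 21.3 °C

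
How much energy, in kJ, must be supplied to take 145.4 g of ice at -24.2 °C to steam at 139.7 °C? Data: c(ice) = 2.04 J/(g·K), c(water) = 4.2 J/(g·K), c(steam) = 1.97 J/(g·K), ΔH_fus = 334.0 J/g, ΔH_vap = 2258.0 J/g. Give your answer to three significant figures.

q1 (heat ice -24.2→0.0 °C): 145.4 × 2.04 × 24.2 = 7178 J
q2 (melt at 0 °C): 145.4 × 334.0 = 48564 J
q3 (heat water 0.0→100.0 °C): 145.4 × 4.2 × 100.0 = 61068 J
q4 (vaporize at 100 °C): 145.4 × 2258.0 = 328313 J
q5 (heat steam 100.0→139.7 °C): 145.4 × 1.97 × 39.7 = 11372 J
Total: 7178 + 48564 + 61068 + 328313 + 11372 = 456495 J = 456 kJ

q = 456 kJ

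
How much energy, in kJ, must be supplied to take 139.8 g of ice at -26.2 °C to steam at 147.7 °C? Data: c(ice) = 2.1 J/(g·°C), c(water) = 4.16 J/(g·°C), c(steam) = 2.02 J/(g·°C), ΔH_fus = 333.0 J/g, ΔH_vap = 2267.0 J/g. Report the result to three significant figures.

q = 443 kJ

q1 (heat ice -26.2→0.0 °C): 139.8 × 2.1 × 26.2 = 7692 J
q2 (melt at 0 °C): 139.8 × 333.0 = 46553 J
q3 (heat water 0.0→100.0 °C): 139.8 × 4.16 × 100.0 = 58157 J
q4 (vaporize at 100 °C): 139.8 × 2267.0 = 316927 J
q5 (heat steam 100.0→147.7 °C): 139.8 × 2.02 × 47.7 = 13470 J
Total: 7692 + 46553 + 58157 + 316927 + 13470 = 442799 J = 443 kJ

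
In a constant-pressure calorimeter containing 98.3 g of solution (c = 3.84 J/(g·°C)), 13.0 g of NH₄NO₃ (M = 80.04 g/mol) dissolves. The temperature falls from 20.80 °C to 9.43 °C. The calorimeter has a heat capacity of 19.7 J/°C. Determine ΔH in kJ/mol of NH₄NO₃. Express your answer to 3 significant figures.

ΔH = 27.8 kJ/mol

|ΔT| = |9.43 − 20.80| = 11.37 °C
|q_surr| = (98.3 × 3.84 + 19.7) × 11.37 = 397.172 × 11.37 = 4516 J
n(NH₄NO₃) = 13.0 / 80.04 = 0.1624 mol
Temperature fell, so q_rxn = +|q_surr| = 4.516 kJ
ΔH = q_rxn / n = 27.81 kJ/mol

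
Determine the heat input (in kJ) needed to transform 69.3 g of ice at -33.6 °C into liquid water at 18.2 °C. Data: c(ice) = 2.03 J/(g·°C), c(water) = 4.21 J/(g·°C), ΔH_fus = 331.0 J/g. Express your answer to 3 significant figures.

q = 33.0 kJ

q1 (heat ice -33.6→0.0 °C): 69.3 × 2.03 × 33.6 = 4727 J
q2 (melt at 0 °C): 69.3 × 331.0 = 22938 J
q3 (heat water 0.0→18.2 °C): 69.3 × 4.21 × 18.2 = 5310 J
Total: 4727 + 22938 + 5310 = 32975 J = 33.0 kJ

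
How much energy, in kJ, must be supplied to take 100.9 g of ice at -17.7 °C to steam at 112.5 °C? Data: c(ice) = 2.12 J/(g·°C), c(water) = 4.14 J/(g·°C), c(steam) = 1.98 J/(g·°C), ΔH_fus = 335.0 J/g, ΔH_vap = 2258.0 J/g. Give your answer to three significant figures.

q = 310 kJ

q1 (heat ice -17.7→0.0 °C): 100.9 × 2.12 × 17.7 = 3786 J
q2 (melt at 0 °C): 100.9 × 335.0 = 33802 J
q3 (heat water 0.0→100.0 °C): 100.9 × 4.14 × 100.0 = 41773 J
q4 (vaporize at 100 °C): 100.9 × 2258.0 = 227832 J
q5 (heat steam 100.0→112.5 °C): 100.9 × 1.98 × 12.5 = 2497 J
Total: 3786 + 33802 + 41773 + 227832 + 2497 = 309690 J = 310 kJ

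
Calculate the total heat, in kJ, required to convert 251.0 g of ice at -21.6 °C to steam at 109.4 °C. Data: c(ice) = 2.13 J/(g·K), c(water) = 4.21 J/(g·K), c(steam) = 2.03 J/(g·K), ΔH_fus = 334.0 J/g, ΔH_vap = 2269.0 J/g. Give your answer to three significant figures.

q = 775 kJ

q1 (heat ice -21.6→0.0 °C): 251.0 × 2.13 × 21.6 = 11548 J
q2 (melt at 0 °C): 251.0 × 334.0 = 83834 J
q3 (heat water 0.0→100.0 °C): 251.0 × 4.21 × 100.0 = 105671 J
q4 (vaporize at 100 °C): 251.0 × 2269.0 = 569519 J
q5 (heat steam 100.0→109.4 °C): 251.0 × 2.03 × 9.4 = 4790 J
Total: 11548 + 83834 + 105671 + 569519 + 4790 = 775362 J = 775 kJ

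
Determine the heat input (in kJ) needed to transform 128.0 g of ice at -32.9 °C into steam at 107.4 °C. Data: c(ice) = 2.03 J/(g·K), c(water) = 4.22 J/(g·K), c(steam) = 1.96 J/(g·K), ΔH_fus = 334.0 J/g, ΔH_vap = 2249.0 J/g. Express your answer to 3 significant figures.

q1 (heat ice -32.9→0.0 °C): 128.0 × 2.03 × 32.9 = 8549 J
q2 (melt at 0 °C): 128.0 × 334.0 = 42752 J
q3 (heat water 0.0→100.0 °C): 128.0 × 4.22 × 100.0 = 54016 J
q4 (vaporize at 100 °C): 128.0 × 2249.0 = 287872 J
q5 (heat steam 100.0→107.4 °C): 128.0 × 1.96 × 7.4 = 1857 J
Total: 8549 + 42752 + 54016 + 287872 + 1857 = 395046 J = 395 kJ

q = 395 kJ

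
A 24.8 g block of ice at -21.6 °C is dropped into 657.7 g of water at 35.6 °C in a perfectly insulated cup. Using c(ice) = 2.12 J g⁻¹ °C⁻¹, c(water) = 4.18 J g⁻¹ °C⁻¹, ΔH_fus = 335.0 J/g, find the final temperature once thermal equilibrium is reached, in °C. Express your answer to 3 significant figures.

T_f = 31.0 °C

Heat to bring ice to 0 °C and melt it: q₁ = 24.8×2.12×21.6 + 24.8×335.0 = 9443.6 J
Heat the water can supply cooling to 0 °C: 657.7×4.18×35.6 = 97871.0 J > q₁, so all ice melts.
Energy balance: 657.7×4.18×(35.6 − T) = 9443.6 + 24.8×4.18×(T − 0)
2749.186(35.6 − T) = 9443.6 + 103.664 T
97871.0 − 9443.6 = 2852.850 T
T = 88427.4 / 2852.850 = 31.00 °C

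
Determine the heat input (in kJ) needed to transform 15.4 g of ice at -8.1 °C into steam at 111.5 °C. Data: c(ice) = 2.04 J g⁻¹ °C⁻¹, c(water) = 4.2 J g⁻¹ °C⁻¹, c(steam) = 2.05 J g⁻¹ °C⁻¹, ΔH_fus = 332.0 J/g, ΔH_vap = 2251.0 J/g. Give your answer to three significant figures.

q = 46.9 kJ

q1 (heat ice -8.1→0.0 °C): 15.4 × 2.04 × 8.1 = 254 J
q2 (melt at 0 °C): 15.4 × 332.0 = 5113 J
q3 (heat water 0.0→100.0 °C): 15.4 × 4.2 × 100.0 = 6468 J
q4 (vaporize at 100 °C): 15.4 × 2251.0 = 34665 J
q5 (heat steam 100.0→111.5 °C): 15.4 × 2.05 × 11.5 = 363 J
Total: 254 + 5113 + 6468 + 34665 + 363 = 46863 J = 46.9 kJ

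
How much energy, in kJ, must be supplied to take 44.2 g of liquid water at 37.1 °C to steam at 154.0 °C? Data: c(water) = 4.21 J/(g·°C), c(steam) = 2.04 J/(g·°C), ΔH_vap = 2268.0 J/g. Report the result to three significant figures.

q = 117 kJ

q1 (heat water 37.1→100.0 °C): 44.2 × 4.21 × 62.9 = 11705 J
q2 (vaporize at 100 °C): 44.2 × 2268.0 = 100246 J
q3 (heat steam 100.0→154.0 °C): 44.2 × 2.04 × 54.0 = 4869 J
Total: 11705 + 100246 + 4869 = 116820 J = 117 kJ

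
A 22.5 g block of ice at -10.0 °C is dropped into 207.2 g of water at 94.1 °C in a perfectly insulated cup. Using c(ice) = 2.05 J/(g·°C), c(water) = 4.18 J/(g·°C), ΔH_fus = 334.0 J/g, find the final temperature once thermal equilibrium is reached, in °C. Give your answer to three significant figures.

Heat to bring ice to 0 °C and melt it: q₁ = 22.5×2.05×10.0 + 22.5×334.0 = 7976.3 J
Heat the water can supply cooling to 0 °C: 207.2×4.18×94.1 = 81499.6 J > q₁, so all ice melts.
Energy balance: 207.2×4.18×(94.1 − T) = 7976.3 + 22.5×4.18×(T − 0)
866.096(94.1 − T) = 7976.3 + 94.05 T
81499.6 − 7976.3 = 960.146 T
T = 73523.3 / 960.146 = 76.58 °C

T_f = 76.6 °C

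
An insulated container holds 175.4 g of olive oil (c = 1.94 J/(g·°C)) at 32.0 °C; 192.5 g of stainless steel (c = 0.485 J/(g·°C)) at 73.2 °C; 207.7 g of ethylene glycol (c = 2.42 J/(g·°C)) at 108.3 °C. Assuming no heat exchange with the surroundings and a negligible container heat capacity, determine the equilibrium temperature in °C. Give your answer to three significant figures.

T_f = 77.1 °C

Σ mᵢcᵢ(T − Tᵢ) = 0  ⇒  T = Σ mᵢcᵢTᵢ / Σ mᵢcᵢ
Σ mᵢcᵢ = 175.4×1.94 + 192.5×0.485 + 207.7×2.42 = 936.2725
Σ mᵢcᵢTᵢ = 340.276×32.0 + 93.3625×73.2 + 502.634×108.3 = 72158
T = 72158 / 936.2725 = 77.07 °C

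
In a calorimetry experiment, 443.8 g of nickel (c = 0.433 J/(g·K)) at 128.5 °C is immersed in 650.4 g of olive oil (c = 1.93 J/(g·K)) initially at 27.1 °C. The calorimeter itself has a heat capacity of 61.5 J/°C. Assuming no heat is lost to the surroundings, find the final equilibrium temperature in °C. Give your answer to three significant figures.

Heat lost by nickel = heat gained by olive oil + calorimeter.
(443.8)(0.433)(128.5 − T) = [(650.4)(1.93) + 61.5](T − 27.1)
192.1654 (128.5 − T) = 1316.772 (T − 27.1)
24693 − 192.1654 T = 1316.772 T − 35685
60378 = 1508.9374 T
T = 40.01 °C

T_f = 40.0 °C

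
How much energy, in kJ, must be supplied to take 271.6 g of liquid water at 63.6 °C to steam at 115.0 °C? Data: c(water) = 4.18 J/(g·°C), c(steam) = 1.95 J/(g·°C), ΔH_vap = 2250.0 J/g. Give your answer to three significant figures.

q = 660 kJ

q1 (heat water 63.6→100.0 °C): 271.6 × 4.18 × 36.4 = 41324 J
q2 (vaporize at 100 °C): 271.6 × 2250.0 = 611100 J
q3 (heat steam 100.0→115.0 °C): 271.6 × 1.95 × 15.0 = 7944 J
Total: 41324 + 611100 + 7944 = 660368 J = 660 kJ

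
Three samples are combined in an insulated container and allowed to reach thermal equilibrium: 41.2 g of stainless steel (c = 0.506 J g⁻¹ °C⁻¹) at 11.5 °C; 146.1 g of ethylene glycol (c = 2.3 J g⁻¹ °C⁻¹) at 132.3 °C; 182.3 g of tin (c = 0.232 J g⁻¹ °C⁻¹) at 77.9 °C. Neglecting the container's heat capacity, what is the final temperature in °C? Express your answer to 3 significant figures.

Σ mᵢcᵢ(T − Tᵢ) = 0  ⇒  T = Σ mᵢcᵢTᵢ / Σ mᵢcᵢ
Σ mᵢcᵢ = 41.2×0.506 + 146.1×2.3 + 182.3×0.232 = 399.1708
Σ mᵢcᵢTᵢ = 20.8472×11.5 + 336.03×132.3 + 42.2936×77.9 = 47991
T = 47991 / 399.1708 = 120.2 °C

T_f = 120 °C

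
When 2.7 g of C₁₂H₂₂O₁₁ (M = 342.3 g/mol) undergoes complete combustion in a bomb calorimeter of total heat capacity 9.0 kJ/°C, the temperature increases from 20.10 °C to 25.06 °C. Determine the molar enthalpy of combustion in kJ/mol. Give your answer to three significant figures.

ΔT = 25.06 − 20.10 = 4.96 °C
q_cal = C_cal × ΔT = 9.0 × 4.96 = 44.64 kJ
n = 2.7 / 342.3 = 0.007888 mol
q_rxn = −q_cal = -44.64 kJ
ΔH = -44.64 / 0.007888 = -5659 kJ/mol

ΔH = -5660 kJ/mol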